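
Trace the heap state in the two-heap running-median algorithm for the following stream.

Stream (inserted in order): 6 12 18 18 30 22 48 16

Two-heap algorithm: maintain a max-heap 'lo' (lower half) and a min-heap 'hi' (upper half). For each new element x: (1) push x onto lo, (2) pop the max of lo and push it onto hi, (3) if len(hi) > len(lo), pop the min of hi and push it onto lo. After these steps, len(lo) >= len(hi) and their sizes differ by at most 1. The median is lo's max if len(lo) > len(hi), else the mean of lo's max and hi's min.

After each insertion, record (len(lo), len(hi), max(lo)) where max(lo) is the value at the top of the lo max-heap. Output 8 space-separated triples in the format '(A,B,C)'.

Step 1: insert 6 -> lo=[6] hi=[] -> (len(lo)=1, len(hi)=0, max(lo)=6)
Step 2: insert 12 -> lo=[6] hi=[12] -> (len(lo)=1, len(hi)=1, max(lo)=6)
Step 3: insert 18 -> lo=[6, 12] hi=[18] -> (len(lo)=2, len(hi)=1, max(lo)=12)
Step 4: insert 18 -> lo=[6, 12] hi=[18, 18] -> (len(lo)=2, len(hi)=2, max(lo)=12)
Step 5: insert 30 -> lo=[6, 12, 18] hi=[18, 30] -> (len(lo)=3, len(hi)=2, max(lo)=18)
Step 6: insert 22 -> lo=[6, 12, 18] hi=[18, 22, 30] -> (len(lo)=3, len(hi)=3, max(lo)=18)
Step 7: insert 48 -> lo=[6, 12, 18, 18] hi=[22, 30, 48] -> (len(lo)=4, len(hi)=3, max(lo)=18)
Step 8: insert 16 -> lo=[6, 12, 16, 18] hi=[18, 22, 30, 48] -> (len(lo)=4, len(hi)=4, max(lo)=18)

Answer: (1,0,6) (1,1,6) (2,1,12) (2,2,12) (3,2,18) (3,3,18) (4,3,18) (4,4,18)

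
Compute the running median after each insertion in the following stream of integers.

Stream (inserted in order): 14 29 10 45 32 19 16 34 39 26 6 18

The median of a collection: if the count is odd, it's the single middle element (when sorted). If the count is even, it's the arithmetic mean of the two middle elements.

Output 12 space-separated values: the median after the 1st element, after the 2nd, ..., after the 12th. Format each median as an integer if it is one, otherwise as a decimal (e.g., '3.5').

Step 1: insert 14 -> lo=[14] (size 1, max 14) hi=[] (size 0) -> median=14
Step 2: insert 29 -> lo=[14] (size 1, max 14) hi=[29] (size 1, min 29) -> median=21.5
Step 3: insert 10 -> lo=[10, 14] (size 2, max 14) hi=[29] (size 1, min 29) -> median=14
Step 4: insert 45 -> lo=[10, 14] (size 2, max 14) hi=[29, 45] (size 2, min 29) -> median=21.5
Step 5: insert 32 -> lo=[10, 14, 29] (size 3, max 29) hi=[32, 45] (size 2, min 32) -> median=29
Step 6: insert 19 -> lo=[10, 14, 19] (size 3, max 19) hi=[29, 32, 45] (size 3, min 29) -> median=24
Step 7: insert 16 -> lo=[10, 14, 16, 19] (size 4, max 19) hi=[29, 32, 45] (size 3, min 29) -> median=19
Step 8: insert 34 -> lo=[10, 14, 16, 19] (size 4, max 19) hi=[29, 32, 34, 45] (size 4, min 29) -> median=24
Step 9: insert 39 -> lo=[10, 14, 16, 19, 29] (size 5, max 29) hi=[32, 34, 39, 45] (size 4, min 32) -> median=29
Step 10: insert 26 -> lo=[10, 14, 16, 19, 26] (size 5, max 26) hi=[29, 32, 34, 39, 45] (size 5, min 29) -> median=27.5
Step 11: insert 6 -> lo=[6, 10, 14, 16, 19, 26] (size 6, max 26) hi=[29, 32, 34, 39, 45] (size 5, min 29) -> median=26
Step 12: insert 18 -> lo=[6, 10, 14, 16, 18, 19] (size 6, max 19) hi=[26, 29, 32, 34, 39, 45] (size 6, min 26) -> median=22.5

Answer: 14 21.5 14 21.5 29 24 19 24 29 27.5 26 22.5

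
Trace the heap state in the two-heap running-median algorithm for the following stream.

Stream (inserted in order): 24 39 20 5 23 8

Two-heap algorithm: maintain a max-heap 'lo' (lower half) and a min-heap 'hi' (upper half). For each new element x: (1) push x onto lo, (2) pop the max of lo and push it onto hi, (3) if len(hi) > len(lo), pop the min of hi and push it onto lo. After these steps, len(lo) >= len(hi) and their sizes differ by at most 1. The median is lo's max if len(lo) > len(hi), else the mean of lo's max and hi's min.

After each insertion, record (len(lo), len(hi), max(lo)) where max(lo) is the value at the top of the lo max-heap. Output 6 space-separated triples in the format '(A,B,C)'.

Answer: (1,0,24) (1,1,24) (2,1,24) (2,2,20) (3,2,23) (3,3,20)

Derivation:
Step 1: insert 24 -> lo=[24] hi=[] -> (len(lo)=1, len(hi)=0, max(lo)=24)
Step 2: insert 39 -> lo=[24] hi=[39] -> (len(lo)=1, len(hi)=1, max(lo)=24)
Step 3: insert 20 -> lo=[20, 24] hi=[39] -> (len(lo)=2, len(hi)=1, max(lo)=24)
Step 4: insert 5 -> lo=[5, 20] hi=[24, 39] -> (len(lo)=2, len(hi)=2, max(lo)=20)
Step 5: insert 23 -> lo=[5, 20, 23] hi=[24, 39] -> (len(lo)=3, len(hi)=2, max(lo)=23)
Step 6: insert 8 -> lo=[5, 8, 20] hi=[23, 24, 39] -> (len(lo)=3, len(hi)=3, max(lo)=20)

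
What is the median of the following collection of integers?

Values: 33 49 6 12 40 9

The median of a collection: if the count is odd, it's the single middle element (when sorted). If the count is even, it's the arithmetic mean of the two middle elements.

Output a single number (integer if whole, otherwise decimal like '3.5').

Answer: 22.5

Derivation:
Step 1: insert 33 -> lo=[33] (size 1, max 33) hi=[] (size 0) -> median=33
Step 2: insert 49 -> lo=[33] (size 1, max 33) hi=[49] (size 1, min 49) -> median=41
Step 3: insert 6 -> lo=[6, 33] (size 2, max 33) hi=[49] (size 1, min 49) -> median=33
Step 4: insert 12 -> lo=[6, 12] (size 2, max 12) hi=[33, 49] (size 2, min 33) -> median=22.5
Step 5: insert 40 -> lo=[6, 12, 33] (size 3, max 33) hi=[40, 49] (size 2, min 40) -> median=33
Step 6: insert 9 -> lo=[6, 9, 12] (size 3, max 12) hi=[33, 40, 49] (size 3, min 33) -> median=22.5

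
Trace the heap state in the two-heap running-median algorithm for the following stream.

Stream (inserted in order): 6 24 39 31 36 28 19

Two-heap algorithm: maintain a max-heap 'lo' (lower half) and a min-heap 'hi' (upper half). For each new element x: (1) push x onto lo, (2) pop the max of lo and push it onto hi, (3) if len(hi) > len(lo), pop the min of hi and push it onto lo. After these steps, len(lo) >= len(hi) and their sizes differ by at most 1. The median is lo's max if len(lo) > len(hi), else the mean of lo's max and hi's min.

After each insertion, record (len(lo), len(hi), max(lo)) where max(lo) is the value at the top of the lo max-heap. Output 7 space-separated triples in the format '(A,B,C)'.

Answer: (1,0,6) (1,1,6) (2,1,24) (2,2,24) (3,2,31) (3,3,28) (4,3,28)

Derivation:
Step 1: insert 6 -> lo=[6] hi=[] -> (len(lo)=1, len(hi)=0, max(lo)=6)
Step 2: insert 24 -> lo=[6] hi=[24] -> (len(lo)=1, len(hi)=1, max(lo)=6)
Step 3: insert 39 -> lo=[6, 24] hi=[39] -> (len(lo)=2, len(hi)=1, max(lo)=24)
Step 4: insert 31 -> lo=[6, 24] hi=[31, 39] -> (len(lo)=2, len(hi)=2, max(lo)=24)
Step 5: insert 36 -> lo=[6, 24, 31] hi=[36, 39] -> (len(lo)=3, len(hi)=2, max(lo)=31)
Step 6: insert 28 -> lo=[6, 24, 28] hi=[31, 36, 39] -> (len(lo)=3, len(hi)=3, max(lo)=28)
Step 7: insert 19 -> lo=[6, 19, 24, 28] hi=[31, 36, 39] -> (len(lo)=4, len(hi)=3, max(lo)=28)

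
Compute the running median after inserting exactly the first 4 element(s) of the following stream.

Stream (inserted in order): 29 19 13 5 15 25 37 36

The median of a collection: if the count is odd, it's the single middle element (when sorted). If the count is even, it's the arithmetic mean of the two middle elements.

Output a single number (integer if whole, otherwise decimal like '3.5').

Answer: 16

Derivation:
Step 1: insert 29 -> lo=[29] (size 1, max 29) hi=[] (size 0) -> median=29
Step 2: insert 19 -> lo=[19] (size 1, max 19) hi=[29] (size 1, min 29) -> median=24
Step 3: insert 13 -> lo=[13, 19] (size 2, max 19) hi=[29] (size 1, min 29) -> median=19
Step 4: insert 5 -> lo=[5, 13] (size 2, max 13) hi=[19, 29] (size 2, min 19) -> median=16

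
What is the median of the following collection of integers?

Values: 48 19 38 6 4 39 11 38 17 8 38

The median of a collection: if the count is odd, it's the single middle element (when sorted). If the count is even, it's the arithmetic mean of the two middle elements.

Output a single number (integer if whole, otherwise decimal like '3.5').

Step 1: insert 48 -> lo=[48] (size 1, max 48) hi=[] (size 0) -> median=48
Step 2: insert 19 -> lo=[19] (size 1, max 19) hi=[48] (size 1, min 48) -> median=33.5
Step 3: insert 38 -> lo=[19, 38] (size 2, max 38) hi=[48] (size 1, min 48) -> median=38
Step 4: insert 6 -> lo=[6, 19] (size 2, max 19) hi=[38, 48] (size 2, min 38) -> median=28.5
Step 5: insert 4 -> lo=[4, 6, 19] (size 3, max 19) hi=[38, 48] (size 2, min 38) -> median=19
Step 6: insert 39 -> lo=[4, 6, 19] (size 3, max 19) hi=[38, 39, 48] (size 3, min 38) -> median=28.5
Step 7: insert 11 -> lo=[4, 6, 11, 19] (size 4, max 19) hi=[38, 39, 48] (size 3, min 38) -> median=19
Step 8: insert 38 -> lo=[4, 6, 11, 19] (size 4, max 19) hi=[38, 38, 39, 48] (size 4, min 38) -> median=28.5
Step 9: insert 17 -> lo=[4, 6, 11, 17, 19] (size 5, max 19) hi=[38, 38, 39, 48] (size 4, min 38) -> median=19
Step 10: insert 8 -> lo=[4, 6, 8, 11, 17] (size 5, max 17) hi=[19, 38, 38, 39, 48] (size 5, min 19) -> median=18
Step 11: insert 38 -> lo=[4, 6, 8, 11, 17, 19] (size 6, max 19) hi=[38, 38, 38, 39, 48] (size 5, min 38) -> median=19

Answer: 19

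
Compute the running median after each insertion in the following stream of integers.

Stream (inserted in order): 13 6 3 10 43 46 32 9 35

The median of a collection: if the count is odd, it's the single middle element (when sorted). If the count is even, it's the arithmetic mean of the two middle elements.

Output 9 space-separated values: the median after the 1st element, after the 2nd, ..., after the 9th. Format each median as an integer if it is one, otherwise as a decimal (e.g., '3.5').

Answer: 13 9.5 6 8 10 11.5 13 11.5 13

Derivation:
Step 1: insert 13 -> lo=[13] (size 1, max 13) hi=[] (size 0) -> median=13
Step 2: insert 6 -> lo=[6] (size 1, max 6) hi=[13] (size 1, min 13) -> median=9.5
Step 3: insert 3 -> lo=[3, 6] (size 2, max 6) hi=[13] (size 1, min 13) -> median=6
Step 4: insert 10 -> lo=[3, 6] (size 2, max 6) hi=[10, 13] (size 2, min 10) -> median=8
Step 5: insert 43 -> lo=[3, 6, 10] (size 3, max 10) hi=[13, 43] (size 2, min 13) -> median=10
Step 6: insert 46 -> lo=[3, 6, 10] (size 3, max 10) hi=[13, 43, 46] (size 3, min 13) -> median=11.5
Step 7: insert 32 -> lo=[3, 6, 10, 13] (size 4, max 13) hi=[32, 43, 46] (size 3, min 32) -> median=13
Step 8: insert 9 -> lo=[3, 6, 9, 10] (size 4, max 10) hi=[13, 32, 43, 46] (size 4, min 13) -> median=11.5
Step 9: insert 35 -> lo=[3, 6, 9, 10, 13] (size 5, max 13) hi=[32, 35, 43, 46] (size 4, min 32) -> median=13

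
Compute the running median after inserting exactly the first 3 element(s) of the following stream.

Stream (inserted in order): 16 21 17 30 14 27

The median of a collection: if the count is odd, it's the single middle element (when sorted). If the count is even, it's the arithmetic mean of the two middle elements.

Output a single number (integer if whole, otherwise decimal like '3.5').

Answer: 17

Derivation:
Step 1: insert 16 -> lo=[16] (size 1, max 16) hi=[] (size 0) -> median=16
Step 2: insert 21 -> lo=[16] (size 1, max 16) hi=[21] (size 1, min 21) -> median=18.5
Step 3: insert 17 -> lo=[16, 17] (size 2, max 17) hi=[21] (size 1, min 21) -> median=17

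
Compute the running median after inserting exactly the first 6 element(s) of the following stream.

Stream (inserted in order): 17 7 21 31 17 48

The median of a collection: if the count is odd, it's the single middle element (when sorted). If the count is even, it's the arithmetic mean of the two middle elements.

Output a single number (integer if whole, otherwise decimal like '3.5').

Answer: 19

Derivation:
Step 1: insert 17 -> lo=[17] (size 1, max 17) hi=[] (size 0) -> median=17
Step 2: insert 7 -> lo=[7] (size 1, max 7) hi=[17] (size 1, min 17) -> median=12
Step 3: insert 21 -> lo=[7, 17] (size 2, max 17) hi=[21] (size 1, min 21) -> median=17
Step 4: insert 31 -> lo=[7, 17] (size 2, max 17) hi=[21, 31] (size 2, min 21) -> median=19
Step 5: insert 17 -> lo=[7, 17, 17] (size 3, max 17) hi=[21, 31] (size 2, min 21) -> median=17
Step 6: insert 48 -> lo=[7, 17, 17] (size 3, max 17) hi=[21, 31, 48] (size 3, min 21) -> median=19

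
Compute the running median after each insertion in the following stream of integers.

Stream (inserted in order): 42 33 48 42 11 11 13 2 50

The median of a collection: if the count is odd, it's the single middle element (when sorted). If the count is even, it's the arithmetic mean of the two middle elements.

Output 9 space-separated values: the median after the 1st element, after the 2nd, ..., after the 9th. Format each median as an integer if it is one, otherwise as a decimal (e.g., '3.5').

Step 1: insert 42 -> lo=[42] (size 1, max 42) hi=[] (size 0) -> median=42
Step 2: insert 33 -> lo=[33] (size 1, max 33) hi=[42] (size 1, min 42) -> median=37.5
Step 3: insert 48 -> lo=[33, 42] (size 2, max 42) hi=[48] (size 1, min 48) -> median=42
Step 4: insert 42 -> lo=[33, 42] (size 2, max 42) hi=[42, 48] (size 2, min 42) -> median=42
Step 5: insert 11 -> lo=[11, 33, 42] (size 3, max 42) hi=[42, 48] (size 2, min 42) -> median=42
Step 6: insert 11 -> lo=[11, 11, 33] (size 3, max 33) hi=[42, 42, 48] (size 3, min 42) -> median=37.5
Step 7: insert 13 -> lo=[11, 11, 13, 33] (size 4, max 33) hi=[42, 42, 48] (size 3, min 42) -> median=33
Step 8: insert 2 -> lo=[2, 11, 11, 13] (size 4, max 13) hi=[33, 42, 42, 48] (size 4, min 33) -> median=23
Step 9: insert 50 -> lo=[2, 11, 11, 13, 33] (size 5, max 33) hi=[42, 42, 48, 50] (size 4, min 42) -> median=33

Answer: 42 37.5 42 42 42 37.5 33 23 33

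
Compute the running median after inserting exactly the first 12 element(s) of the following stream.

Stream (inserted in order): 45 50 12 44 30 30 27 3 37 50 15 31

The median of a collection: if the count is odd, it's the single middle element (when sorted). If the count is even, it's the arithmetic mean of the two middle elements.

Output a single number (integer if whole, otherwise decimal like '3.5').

Answer: 30.5

Derivation:
Step 1: insert 45 -> lo=[45] (size 1, max 45) hi=[] (size 0) -> median=45
Step 2: insert 50 -> lo=[45] (size 1, max 45) hi=[50] (size 1, min 50) -> median=47.5
Step 3: insert 12 -> lo=[12, 45] (size 2, max 45) hi=[50] (size 1, min 50) -> median=45
Step 4: insert 44 -> lo=[12, 44] (size 2, max 44) hi=[45, 50] (size 2, min 45) -> median=44.5
Step 5: insert 30 -> lo=[12, 30, 44] (size 3, max 44) hi=[45, 50] (size 2, min 45) -> median=44
Step 6: insert 30 -> lo=[12, 30, 30] (size 3, max 30) hi=[44, 45, 50] (size 3, min 44) -> median=37
Step 7: insert 27 -> lo=[12, 27, 30, 30] (size 4, max 30) hi=[44, 45, 50] (size 3, min 44) -> median=30
Step 8: insert 3 -> lo=[3, 12, 27, 30] (size 4, max 30) hi=[30, 44, 45, 50] (size 4, min 30) -> median=30
Step 9: insert 37 -> lo=[3, 12, 27, 30, 30] (size 5, max 30) hi=[37, 44, 45, 50] (size 4, min 37) -> median=30
Step 10: insert 50 -> lo=[3, 12, 27, 30, 30] (size 5, max 30) hi=[37, 44, 45, 50, 50] (size 5, min 37) -> median=33.5
Step 11: insert 15 -> lo=[3, 12, 15, 27, 30, 30] (size 6, max 30) hi=[37, 44, 45, 50, 50] (size 5, min 37) -> median=30
Step 12: insert 31 -> lo=[3, 12, 15, 27, 30, 30] (size 6, max 30) hi=[31, 37, 44, 45, 50, 50] (size 6, min 31) -> median=30.5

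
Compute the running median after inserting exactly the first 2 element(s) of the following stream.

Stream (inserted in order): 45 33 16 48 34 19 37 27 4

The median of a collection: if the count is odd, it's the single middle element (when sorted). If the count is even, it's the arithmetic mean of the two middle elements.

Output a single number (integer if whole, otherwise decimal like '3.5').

Step 1: insert 45 -> lo=[45] (size 1, max 45) hi=[] (size 0) -> median=45
Step 2: insert 33 -> lo=[33] (size 1, max 33) hi=[45] (size 1, min 45) -> median=39

Answer: 39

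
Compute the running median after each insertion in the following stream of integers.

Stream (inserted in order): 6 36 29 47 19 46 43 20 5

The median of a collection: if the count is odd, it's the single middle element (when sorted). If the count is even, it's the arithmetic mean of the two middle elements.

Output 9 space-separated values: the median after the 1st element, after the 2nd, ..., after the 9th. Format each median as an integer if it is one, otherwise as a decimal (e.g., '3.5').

Answer: 6 21 29 32.5 29 32.5 36 32.5 29

Derivation:
Step 1: insert 6 -> lo=[6] (size 1, max 6) hi=[] (size 0) -> median=6
Step 2: insert 36 -> lo=[6] (size 1, max 6) hi=[36] (size 1, min 36) -> median=21
Step 3: insert 29 -> lo=[6, 29] (size 2, max 29) hi=[36] (size 1, min 36) -> median=29
Step 4: insert 47 -> lo=[6, 29] (size 2, max 29) hi=[36, 47] (size 2, min 36) -> median=32.5
Step 5: insert 19 -> lo=[6, 19, 29] (size 3, max 29) hi=[36, 47] (size 2, min 36) -> median=29
Step 6: insert 46 -> lo=[6, 19, 29] (size 3, max 29) hi=[36, 46, 47] (size 3, min 36) -> median=32.5
Step 7: insert 43 -> lo=[6, 19, 29, 36] (size 4, max 36) hi=[43, 46, 47] (size 3, min 43) -> median=36
Step 8: insert 20 -> lo=[6, 19, 20, 29] (size 4, max 29) hi=[36, 43, 46, 47] (size 4, min 36) -> median=32.5
Step 9: insert 5 -> lo=[5, 6, 19, 20, 29] (size 5, max 29) hi=[36, 43, 46, 47] (size 4, min 36) -> median=29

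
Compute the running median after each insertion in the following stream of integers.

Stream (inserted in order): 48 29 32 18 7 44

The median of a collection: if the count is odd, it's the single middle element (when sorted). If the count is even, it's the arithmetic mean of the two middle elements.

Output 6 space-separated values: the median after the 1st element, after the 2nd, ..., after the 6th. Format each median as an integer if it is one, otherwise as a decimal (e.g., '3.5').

Step 1: insert 48 -> lo=[48] (size 1, max 48) hi=[] (size 0) -> median=48
Step 2: insert 29 -> lo=[29] (size 1, max 29) hi=[48] (size 1, min 48) -> median=38.5
Step 3: insert 32 -> lo=[29, 32] (size 2, max 32) hi=[48] (size 1, min 48) -> median=32
Step 4: insert 18 -> lo=[18, 29] (size 2, max 29) hi=[32, 48] (size 2, min 32) -> median=30.5
Step 5: insert 7 -> lo=[7, 18, 29] (size 3, max 29) hi=[32, 48] (size 2, min 32) -> median=29
Step 6: insert 44 -> lo=[7, 18, 29] (size 3, max 29) hi=[32, 44, 48] (size 3, min 32) -> median=30.5

Answer: 48 38.5 32 30.5 29 30.5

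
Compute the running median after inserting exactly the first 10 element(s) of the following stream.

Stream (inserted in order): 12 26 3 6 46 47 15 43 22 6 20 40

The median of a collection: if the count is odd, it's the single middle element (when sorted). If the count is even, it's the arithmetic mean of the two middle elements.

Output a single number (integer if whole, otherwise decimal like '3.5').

Step 1: insert 12 -> lo=[12] (size 1, max 12) hi=[] (size 0) -> median=12
Step 2: insert 26 -> lo=[12] (size 1, max 12) hi=[26] (size 1, min 26) -> median=19
Step 3: insert 3 -> lo=[3, 12] (size 2, max 12) hi=[26] (size 1, min 26) -> median=12
Step 4: insert 6 -> lo=[3, 6] (size 2, max 6) hi=[12, 26] (size 2, min 12) -> median=9
Step 5: insert 46 -> lo=[3, 6, 12] (size 3, max 12) hi=[26, 46] (size 2, min 26) -> median=12
Step 6: insert 47 -> lo=[3, 6, 12] (size 3, max 12) hi=[26, 46, 47] (size 3, min 26) -> median=19
Step 7: insert 15 -> lo=[3, 6, 12, 15] (size 4, max 15) hi=[26, 46, 47] (size 3, min 26) -> median=15
Step 8: insert 43 -> lo=[3, 6, 12, 15] (size 4, max 15) hi=[26, 43, 46, 47] (size 4, min 26) -> median=20.5
Step 9: insert 22 -> lo=[3, 6, 12, 15, 22] (size 5, max 22) hi=[26, 43, 46, 47] (size 4, min 26) -> median=22
Step 10: insert 6 -> lo=[3, 6, 6, 12, 15] (size 5, max 15) hi=[22, 26, 43, 46, 47] (size 5, min 22) -> median=18.5

Answer: 18.5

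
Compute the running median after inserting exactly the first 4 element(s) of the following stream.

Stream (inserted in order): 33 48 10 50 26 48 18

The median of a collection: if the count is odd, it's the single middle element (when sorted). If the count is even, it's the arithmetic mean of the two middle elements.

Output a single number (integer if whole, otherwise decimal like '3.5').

Step 1: insert 33 -> lo=[33] (size 1, max 33) hi=[] (size 0) -> median=33
Step 2: insert 48 -> lo=[33] (size 1, max 33) hi=[48] (size 1, min 48) -> median=40.5
Step 3: insert 10 -> lo=[10, 33] (size 2, max 33) hi=[48] (size 1, min 48) -> median=33
Step 4: insert 50 -> lo=[10, 33] (size 2, max 33) hi=[48, 50] (size 2, min 48) -> median=40.5

Answer: 40.5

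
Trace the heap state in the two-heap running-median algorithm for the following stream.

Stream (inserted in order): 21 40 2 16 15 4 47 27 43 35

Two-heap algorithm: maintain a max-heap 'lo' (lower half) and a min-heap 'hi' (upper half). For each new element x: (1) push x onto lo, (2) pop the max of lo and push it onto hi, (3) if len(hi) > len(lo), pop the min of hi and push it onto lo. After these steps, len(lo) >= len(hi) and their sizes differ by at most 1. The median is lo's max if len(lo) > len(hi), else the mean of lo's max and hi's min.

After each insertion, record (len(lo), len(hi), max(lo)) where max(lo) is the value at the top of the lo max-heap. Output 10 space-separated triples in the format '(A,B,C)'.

Answer: (1,0,21) (1,1,21) (2,1,21) (2,2,16) (3,2,16) (3,3,15) (4,3,16) (4,4,16) (5,4,21) (5,5,21)

Derivation:
Step 1: insert 21 -> lo=[21] hi=[] -> (len(lo)=1, len(hi)=0, max(lo)=21)
Step 2: insert 40 -> lo=[21] hi=[40] -> (len(lo)=1, len(hi)=1, max(lo)=21)
Step 3: insert 2 -> lo=[2, 21] hi=[40] -> (len(lo)=2, len(hi)=1, max(lo)=21)
Step 4: insert 16 -> lo=[2, 16] hi=[21, 40] -> (len(lo)=2, len(hi)=2, max(lo)=16)
Step 5: insert 15 -> lo=[2, 15, 16] hi=[21, 40] -> (len(lo)=3, len(hi)=2, max(lo)=16)
Step 6: insert 4 -> lo=[2, 4, 15] hi=[16, 21, 40] -> (len(lo)=3, len(hi)=3, max(lo)=15)
Step 7: insert 47 -> lo=[2, 4, 15, 16] hi=[21, 40, 47] -> (len(lo)=4, len(hi)=3, max(lo)=16)
Step 8: insert 27 -> lo=[2, 4, 15, 16] hi=[21, 27, 40, 47] -> (len(lo)=4, len(hi)=4, max(lo)=16)
Step 9: insert 43 -> lo=[2, 4, 15, 16, 21] hi=[27, 40, 43, 47] -> (len(lo)=5, len(hi)=4, max(lo)=21)
Step 10: insert 35 -> lo=[2, 4, 15, 16, 21] hi=[27, 35, 40, 43, 47] -> (len(lo)=5, len(hi)=5, max(lo)=21)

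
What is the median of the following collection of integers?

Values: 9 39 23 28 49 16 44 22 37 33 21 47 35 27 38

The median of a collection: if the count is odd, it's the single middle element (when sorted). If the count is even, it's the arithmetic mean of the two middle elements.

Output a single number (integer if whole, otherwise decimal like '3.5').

Step 1: insert 9 -> lo=[9] (size 1, max 9) hi=[] (size 0) -> median=9
Step 2: insert 39 -> lo=[9] (size 1, max 9) hi=[39] (size 1, min 39) -> median=24
Step 3: insert 23 -> lo=[9, 23] (size 2, max 23) hi=[39] (size 1, min 39) -> median=23
Step 4: insert 28 -> lo=[9, 23] (size 2, max 23) hi=[28, 39] (size 2, min 28) -> median=25.5
Step 5: insert 49 -> lo=[9, 23, 28] (size 3, max 28) hi=[39, 49] (size 2, min 39) -> median=28
Step 6: insert 16 -> lo=[9, 16, 23] (size 3, max 23) hi=[28, 39, 49] (size 3, min 28) -> median=25.5
Step 7: insert 44 -> lo=[9, 16, 23, 28] (size 4, max 28) hi=[39, 44, 49] (size 3, min 39) -> median=28
Step 8: insert 22 -> lo=[9, 16, 22, 23] (size 4, max 23) hi=[28, 39, 44, 49] (size 4, min 28) -> median=25.5
Step 9: insert 37 -> lo=[9, 16, 22, 23, 28] (size 5, max 28) hi=[37, 39, 44, 49] (size 4, min 37) -> median=28
Step 10: insert 33 -> lo=[9, 16, 22, 23, 28] (size 5, max 28) hi=[33, 37, 39, 44, 49] (size 5, min 33) -> median=30.5
Step 11: insert 21 -> lo=[9, 16, 21, 22, 23, 28] (size 6, max 28) hi=[33, 37, 39, 44, 49] (size 5, min 33) -> median=28
Step 12: insert 47 -> lo=[9, 16, 21, 22, 23, 28] (size 6, max 28) hi=[33, 37, 39, 44, 47, 49] (size 6, min 33) -> median=30.5
Step 13: insert 35 -> lo=[9, 16, 21, 22, 23, 28, 33] (size 7, max 33) hi=[35, 37, 39, 44, 47, 49] (size 6, min 35) -> median=33
Step 14: insert 27 -> lo=[9, 16, 21, 22, 23, 27, 28] (size 7, max 28) hi=[33, 35, 37, 39, 44, 47, 49] (size 7, min 33) -> median=30.5
Step 15: insert 38 -> lo=[9, 16, 21, 22, 23, 27, 28, 33] (size 8, max 33) hi=[35, 37, 38, 39, 44, 47, 49] (size 7, min 35) -> median=33

Answer: 33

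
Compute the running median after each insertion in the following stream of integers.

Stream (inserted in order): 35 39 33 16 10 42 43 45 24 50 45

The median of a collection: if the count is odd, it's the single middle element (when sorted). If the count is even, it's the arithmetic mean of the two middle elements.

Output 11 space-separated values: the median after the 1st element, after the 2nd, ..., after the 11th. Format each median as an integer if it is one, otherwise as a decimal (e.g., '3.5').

Step 1: insert 35 -> lo=[35] (size 1, max 35) hi=[] (size 0) -> median=35
Step 2: insert 39 -> lo=[35] (size 1, max 35) hi=[39] (size 1, min 39) -> median=37
Step 3: insert 33 -> lo=[33, 35] (size 2, max 35) hi=[39] (size 1, min 39) -> median=35
Step 4: insert 16 -> lo=[16, 33] (size 2, max 33) hi=[35, 39] (size 2, min 35) -> median=34
Step 5: insert 10 -> lo=[10, 16, 33] (size 3, max 33) hi=[35, 39] (size 2, min 35) -> median=33
Step 6: insert 42 -> lo=[10, 16, 33] (size 3, max 33) hi=[35, 39, 42] (size 3, min 35) -> median=34
Step 7: insert 43 -> lo=[10, 16, 33, 35] (size 4, max 35) hi=[39, 42, 43] (size 3, min 39) -> median=35
Step 8: insert 45 -> lo=[10, 16, 33, 35] (size 4, max 35) hi=[39, 42, 43, 45] (size 4, min 39) -> median=37
Step 9: insert 24 -> lo=[10, 16, 24, 33, 35] (size 5, max 35) hi=[39, 42, 43, 45] (size 4, min 39) -> median=35
Step 10: insert 50 -> lo=[10, 16, 24, 33, 35] (size 5, max 35) hi=[39, 42, 43, 45, 50] (size 5, min 39) -> median=37
Step 11: insert 45 -> lo=[10, 16, 24, 33, 35, 39] (size 6, max 39) hi=[42, 43, 45, 45, 50] (size 5, min 42) -> median=39

Answer: 35 37 35 34 33 34 35 37 35 37 39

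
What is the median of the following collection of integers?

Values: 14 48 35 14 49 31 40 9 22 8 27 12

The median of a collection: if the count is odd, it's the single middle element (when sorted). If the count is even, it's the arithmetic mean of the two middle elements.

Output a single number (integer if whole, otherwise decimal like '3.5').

Answer: 24.5

Derivation:
Step 1: insert 14 -> lo=[14] (size 1, max 14) hi=[] (size 0) -> median=14
Step 2: insert 48 -> lo=[14] (size 1, max 14) hi=[48] (size 1, min 48) -> median=31
Step 3: insert 35 -> lo=[14, 35] (size 2, max 35) hi=[48] (size 1, min 48) -> median=35
Step 4: insert 14 -> lo=[14, 14] (size 2, max 14) hi=[35, 48] (size 2, min 35) -> median=24.5
Step 5: insert 49 -> lo=[14, 14, 35] (size 3, max 35) hi=[48, 49] (size 2, min 48) -> median=35
Step 6: insert 31 -> lo=[14, 14, 31] (size 3, max 31) hi=[35, 48, 49] (size 3, min 35) -> median=33
Step 7: insert 40 -> lo=[14, 14, 31, 35] (size 4, max 35) hi=[40, 48, 49] (size 3, min 40) -> median=35
Step 8: insert 9 -> lo=[9, 14, 14, 31] (size 4, max 31) hi=[35, 40, 48, 49] (size 4, min 35) -> median=33
Step 9: insert 22 -> lo=[9, 14, 14, 22, 31] (size 5, max 31) hi=[35, 40, 48, 49] (size 4, min 35) -> median=31
Step 10: insert 8 -> lo=[8, 9, 14, 14, 22] (size 5, max 22) hi=[31, 35, 40, 48, 49] (size 5, min 31) -> median=26.5
Step 11: insert 27 -> lo=[8, 9, 14, 14, 22, 27] (size 6, max 27) hi=[31, 35, 40, 48, 49] (size 5, min 31) -> median=27
Step 12: insert 12 -> lo=[8, 9, 12, 14, 14, 22] (size 6, max 22) hi=[27, 31, 35, 40, 48, 49] (size 6, min 27) -> median=24.5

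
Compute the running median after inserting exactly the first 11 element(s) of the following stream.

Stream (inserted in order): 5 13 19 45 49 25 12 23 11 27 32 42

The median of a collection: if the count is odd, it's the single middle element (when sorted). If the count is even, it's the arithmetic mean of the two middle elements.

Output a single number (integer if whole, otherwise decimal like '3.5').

Answer: 23

Derivation:
Step 1: insert 5 -> lo=[5] (size 1, max 5) hi=[] (size 0) -> median=5
Step 2: insert 13 -> lo=[5] (size 1, max 5) hi=[13] (size 1, min 13) -> median=9
Step 3: insert 19 -> lo=[5, 13] (size 2, max 13) hi=[19] (size 1, min 19) -> median=13
Step 4: insert 45 -> lo=[5, 13] (size 2, max 13) hi=[19, 45] (size 2, min 19) -> median=16
Step 5: insert 49 -> lo=[5, 13, 19] (size 3, max 19) hi=[45, 49] (size 2, min 45) -> median=19
Step 6: insert 25 -> lo=[5, 13, 19] (size 3, max 19) hi=[25, 45, 49] (size 3, min 25) -> median=22
Step 7: insert 12 -> lo=[5, 12, 13, 19] (size 4, max 19) hi=[25, 45, 49] (size 3, min 25) -> median=19
Step 8: insert 23 -> lo=[5, 12, 13, 19] (size 4, max 19) hi=[23, 25, 45, 49] (size 4, min 23) -> median=21
Step 9: insert 11 -> lo=[5, 11, 12, 13, 19] (size 5, max 19) hi=[23, 25, 45, 49] (size 4, min 23) -> median=19
Step 10: insert 27 -> lo=[5, 11, 12, 13, 19] (size 5, max 19) hi=[23, 25, 27, 45, 49] (size 5, min 23) -> median=21
Step 11: insert 32 -> lo=[5, 11, 12, 13, 19, 23] (size 6, max 23) hi=[25, 27, 32, 45, 49] (size 5, min 25) -> median=23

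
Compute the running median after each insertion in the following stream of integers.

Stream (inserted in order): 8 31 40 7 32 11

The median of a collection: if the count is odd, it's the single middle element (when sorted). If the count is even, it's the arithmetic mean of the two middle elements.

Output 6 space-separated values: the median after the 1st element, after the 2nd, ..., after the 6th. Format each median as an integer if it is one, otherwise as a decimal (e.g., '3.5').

Step 1: insert 8 -> lo=[8] (size 1, max 8) hi=[] (size 0) -> median=8
Step 2: insert 31 -> lo=[8] (size 1, max 8) hi=[31] (size 1, min 31) -> median=19.5
Step 3: insert 40 -> lo=[8, 31] (size 2, max 31) hi=[40] (size 1, min 40) -> median=31
Step 4: insert 7 -> lo=[7, 8] (size 2, max 8) hi=[31, 40] (size 2, min 31) -> median=19.5
Step 5: insert 32 -> lo=[7, 8, 31] (size 3, max 31) hi=[32, 40] (size 2, min 32) -> median=31
Step 6: insert 11 -> lo=[7, 8, 11] (size 3, max 11) hi=[31, 32, 40] (size 3, min 31) -> median=21

Answer: 8 19.5 31 19.5 31 21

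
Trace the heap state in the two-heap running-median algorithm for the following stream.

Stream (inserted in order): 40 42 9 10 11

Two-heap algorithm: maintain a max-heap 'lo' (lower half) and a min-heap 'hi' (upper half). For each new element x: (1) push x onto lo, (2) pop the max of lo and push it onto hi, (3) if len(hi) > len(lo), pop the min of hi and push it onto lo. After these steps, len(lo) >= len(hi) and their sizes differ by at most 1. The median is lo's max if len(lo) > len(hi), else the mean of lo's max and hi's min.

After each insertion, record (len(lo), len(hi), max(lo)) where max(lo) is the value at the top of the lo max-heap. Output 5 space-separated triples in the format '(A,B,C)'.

Step 1: insert 40 -> lo=[40] hi=[] -> (len(lo)=1, len(hi)=0, max(lo)=40)
Step 2: insert 42 -> lo=[40] hi=[42] -> (len(lo)=1, len(hi)=1, max(lo)=40)
Step 3: insert 9 -> lo=[9, 40] hi=[42] -> (len(lo)=2, len(hi)=1, max(lo)=40)
Step 4: insert 10 -> lo=[9, 10] hi=[40, 42] -> (len(lo)=2, len(hi)=2, max(lo)=10)
Step 5: insert 11 -> lo=[9, 10, 11] hi=[40, 42] -> (len(lo)=3, len(hi)=2, max(lo)=11)

Answer: (1,0,40) (1,1,40) (2,1,40) (2,2,10) (3,2,11)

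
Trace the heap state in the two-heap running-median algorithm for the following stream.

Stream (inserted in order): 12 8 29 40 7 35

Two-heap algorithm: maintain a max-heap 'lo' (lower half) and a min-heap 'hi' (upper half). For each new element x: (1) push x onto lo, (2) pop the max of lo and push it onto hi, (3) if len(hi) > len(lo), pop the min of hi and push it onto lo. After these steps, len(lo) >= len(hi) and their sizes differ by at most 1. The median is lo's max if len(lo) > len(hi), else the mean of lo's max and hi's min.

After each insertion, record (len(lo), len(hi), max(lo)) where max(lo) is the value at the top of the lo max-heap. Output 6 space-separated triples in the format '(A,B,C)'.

Step 1: insert 12 -> lo=[12] hi=[] -> (len(lo)=1, len(hi)=0, max(lo)=12)
Step 2: insert 8 -> lo=[8] hi=[12] -> (len(lo)=1, len(hi)=1, max(lo)=8)
Step 3: insert 29 -> lo=[8, 12] hi=[29] -> (len(lo)=2, len(hi)=1, max(lo)=12)
Step 4: insert 40 -> lo=[8, 12] hi=[29, 40] -> (len(lo)=2, len(hi)=2, max(lo)=12)
Step 5: insert 7 -> lo=[7, 8, 12] hi=[29, 40] -> (len(lo)=3, len(hi)=2, max(lo)=12)
Step 6: insert 35 -> lo=[7, 8, 12] hi=[29, 35, 40] -> (len(lo)=3, len(hi)=3, max(lo)=12)

Answer: (1,0,12) (1,1,8) (2,1,12) (2,2,12) (3,2,12) (3,3,12)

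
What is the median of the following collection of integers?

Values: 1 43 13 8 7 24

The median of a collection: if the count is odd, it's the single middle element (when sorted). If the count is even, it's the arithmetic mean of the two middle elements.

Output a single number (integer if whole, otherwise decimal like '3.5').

Step 1: insert 1 -> lo=[1] (size 1, max 1) hi=[] (size 0) -> median=1
Step 2: insert 43 -> lo=[1] (size 1, max 1) hi=[43] (size 1, min 43) -> median=22
Step 3: insert 13 -> lo=[1, 13] (size 2, max 13) hi=[43] (size 1, min 43) -> median=13
Step 4: insert 8 -> lo=[1, 8] (size 2, max 8) hi=[13, 43] (size 2, min 13) -> median=10.5
Step 5: insert 7 -> lo=[1, 7, 8] (size 3, max 8) hi=[13, 43] (size 2, min 13) -> median=8
Step 6: insert 24 -> lo=[1, 7, 8] (size 3, max 8) hi=[13, 24, 43] (size 3, min 13) -> median=10.5

Answer: 10.5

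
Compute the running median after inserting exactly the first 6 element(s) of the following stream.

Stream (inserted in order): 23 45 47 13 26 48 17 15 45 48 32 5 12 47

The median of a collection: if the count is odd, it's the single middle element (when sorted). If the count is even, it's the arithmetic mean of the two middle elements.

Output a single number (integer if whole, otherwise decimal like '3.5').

Answer: 35.5

Derivation:
Step 1: insert 23 -> lo=[23] (size 1, max 23) hi=[] (size 0) -> median=23
Step 2: insert 45 -> lo=[23] (size 1, max 23) hi=[45] (size 1, min 45) -> median=34
Step 3: insert 47 -> lo=[23, 45] (size 2, max 45) hi=[47] (size 1, min 47) -> median=45
Step 4: insert 13 -> lo=[13, 23] (size 2, max 23) hi=[45, 47] (size 2, min 45) -> median=34
Step 5: insert 26 -> lo=[13, 23, 26] (size 3, max 26) hi=[45, 47] (size 2, min 45) -> median=26
Step 6: insert 48 -> lo=[13, 23, 26] (size 3, max 26) hi=[45, 47, 48] (size 3, min 45) -> median=35.5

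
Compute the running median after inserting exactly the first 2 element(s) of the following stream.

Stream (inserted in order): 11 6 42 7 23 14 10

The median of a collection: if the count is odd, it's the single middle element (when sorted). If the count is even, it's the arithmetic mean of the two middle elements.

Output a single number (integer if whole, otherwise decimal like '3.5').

Step 1: insert 11 -> lo=[11] (size 1, max 11) hi=[] (size 0) -> median=11
Step 2: insert 6 -> lo=[6] (size 1, max 6) hi=[11] (size 1, min 11) -> median=8.5

Answer: 8.5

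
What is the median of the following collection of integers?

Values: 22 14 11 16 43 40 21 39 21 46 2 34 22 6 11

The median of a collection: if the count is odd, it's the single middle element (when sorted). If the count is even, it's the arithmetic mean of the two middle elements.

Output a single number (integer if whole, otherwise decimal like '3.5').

Answer: 21

Derivation:
Step 1: insert 22 -> lo=[22] (size 1, max 22) hi=[] (size 0) -> median=22
Step 2: insert 14 -> lo=[14] (size 1, max 14) hi=[22] (size 1, min 22) -> median=18
Step 3: insert 11 -> lo=[11, 14] (size 2, max 14) hi=[22] (size 1, min 22) -> median=14
Step 4: insert 16 -> lo=[11, 14] (size 2, max 14) hi=[16, 22] (size 2, min 16) -> median=15
Step 5: insert 43 -> lo=[11, 14, 16] (size 3, max 16) hi=[22, 43] (size 2, min 22) -> median=16
Step 6: insert 40 -> lo=[11, 14, 16] (size 3, max 16) hi=[22, 40, 43] (size 3, min 22) -> median=19
Step 7: insert 21 -> lo=[11, 14, 16, 21] (size 4, max 21) hi=[22, 40, 43] (size 3, min 22) -> median=21
Step 8: insert 39 -> lo=[11, 14, 16, 21] (size 4, max 21) hi=[22, 39, 40, 43] (size 4, min 22) -> median=21.5
Step 9: insert 21 -> lo=[11, 14, 16, 21, 21] (size 5, max 21) hi=[22, 39, 40, 43] (size 4, min 22) -> median=21
Step 10: insert 46 -> lo=[11, 14, 16, 21, 21] (size 5, max 21) hi=[22, 39, 40, 43, 46] (size 5, min 22) -> median=21.5
Step 11: insert 2 -> lo=[2, 11, 14, 16, 21, 21] (size 6, max 21) hi=[22, 39, 40, 43, 46] (size 5, min 22) -> median=21
Step 12: insert 34 -> lo=[2, 11, 14, 16, 21, 21] (size 6, max 21) hi=[22, 34, 39, 40, 43, 46] (size 6, min 22) -> median=21.5
Step 13: insert 22 -> lo=[2, 11, 14, 16, 21, 21, 22] (size 7, max 22) hi=[22, 34, 39, 40, 43, 46] (size 6, min 22) -> median=22
Step 14: insert 6 -> lo=[2, 6, 11, 14, 16, 21, 21] (size 7, max 21) hi=[22, 22, 34, 39, 40, 43, 46] (size 7, min 22) -> median=21.5
Step 15: insert 11 -> lo=[2, 6, 11, 11, 14, 16, 21, 21] (size 8, max 21) hi=[22, 22, 34, 39, 40, 43, 46] (size 7, min 22) -> median=21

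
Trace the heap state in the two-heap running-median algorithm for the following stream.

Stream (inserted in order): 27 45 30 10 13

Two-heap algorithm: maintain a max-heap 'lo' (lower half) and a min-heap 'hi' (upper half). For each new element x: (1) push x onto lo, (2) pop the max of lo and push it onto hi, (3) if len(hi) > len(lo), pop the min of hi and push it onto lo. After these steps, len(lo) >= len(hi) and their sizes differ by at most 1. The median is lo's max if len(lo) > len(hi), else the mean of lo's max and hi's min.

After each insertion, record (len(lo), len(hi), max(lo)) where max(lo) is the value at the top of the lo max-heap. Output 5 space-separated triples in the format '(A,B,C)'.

Step 1: insert 27 -> lo=[27] hi=[] -> (len(lo)=1, len(hi)=0, max(lo)=27)
Step 2: insert 45 -> lo=[27] hi=[45] -> (len(lo)=1, len(hi)=1, max(lo)=27)
Step 3: insert 30 -> lo=[27, 30] hi=[45] -> (len(lo)=2, len(hi)=1, max(lo)=30)
Step 4: insert 10 -> lo=[10, 27] hi=[30, 45] -> (len(lo)=2, len(hi)=2, max(lo)=27)
Step 5: insert 13 -> lo=[10, 13, 27] hi=[30, 45] -> (len(lo)=3, len(hi)=2, max(lo)=27)

Answer: (1,0,27) (1,1,27) (2,1,30) (2,2,27) (3,2,27)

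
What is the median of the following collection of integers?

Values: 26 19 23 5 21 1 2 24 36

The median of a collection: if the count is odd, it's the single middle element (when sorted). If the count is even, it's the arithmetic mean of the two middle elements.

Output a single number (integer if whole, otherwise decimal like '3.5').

Answer: 21

Derivation:
Step 1: insert 26 -> lo=[26] (size 1, max 26) hi=[] (size 0) -> median=26
Step 2: insert 19 -> lo=[19] (size 1, max 19) hi=[26] (size 1, min 26) -> median=22.5
Step 3: insert 23 -> lo=[19, 23] (size 2, max 23) hi=[26] (size 1, min 26) -> median=23
Step 4: insert 5 -> lo=[5, 19] (size 2, max 19) hi=[23, 26] (size 2, min 23) -> median=21
Step 5: insert 21 -> lo=[5, 19, 21] (size 3, max 21) hi=[23, 26] (size 2, min 23) -> median=21
Step 6: insert 1 -> lo=[1, 5, 19] (size 3, max 19) hi=[21, 23, 26] (size 3, min 21) -> median=20
Step 7: insert 2 -> lo=[1, 2, 5, 19] (size 4, max 19) hi=[21, 23, 26] (size 3, min 21) -> median=19
Step 8: insert 24 -> lo=[1, 2, 5, 19] (size 4, max 19) hi=[21, 23, 24, 26] (size 4, min 21) -> median=20
Step 9: insert 36 -> lo=[1, 2, 5, 19, 21] (size 5, max 21) hi=[23, 24, 26, 36] (size 4, min 23) -> median=21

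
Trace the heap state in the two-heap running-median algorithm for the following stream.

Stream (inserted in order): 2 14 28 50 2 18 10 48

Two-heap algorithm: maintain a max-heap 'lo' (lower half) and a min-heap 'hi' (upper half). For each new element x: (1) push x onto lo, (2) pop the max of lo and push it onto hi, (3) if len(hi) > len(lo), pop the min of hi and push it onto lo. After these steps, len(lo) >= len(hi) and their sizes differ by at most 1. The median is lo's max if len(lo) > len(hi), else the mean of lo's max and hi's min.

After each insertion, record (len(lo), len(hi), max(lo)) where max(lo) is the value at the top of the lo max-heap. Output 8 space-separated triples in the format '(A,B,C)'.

Answer: (1,0,2) (1,1,2) (2,1,14) (2,2,14) (3,2,14) (3,3,14) (4,3,14) (4,4,14)

Derivation:
Step 1: insert 2 -> lo=[2] hi=[] -> (len(lo)=1, len(hi)=0, max(lo)=2)
Step 2: insert 14 -> lo=[2] hi=[14] -> (len(lo)=1, len(hi)=1, max(lo)=2)
Step 3: insert 28 -> lo=[2, 14] hi=[28] -> (len(lo)=2, len(hi)=1, max(lo)=14)
Step 4: insert 50 -> lo=[2, 14] hi=[28, 50] -> (len(lo)=2, len(hi)=2, max(lo)=14)
Step 5: insert 2 -> lo=[2, 2, 14] hi=[28, 50] -> (len(lo)=3, len(hi)=2, max(lo)=14)
Step 6: insert 18 -> lo=[2, 2, 14] hi=[18, 28, 50] -> (len(lo)=3, len(hi)=3, max(lo)=14)
Step 7: insert 10 -> lo=[2, 2, 10, 14] hi=[18, 28, 50] -> (len(lo)=4, len(hi)=3, max(lo)=14)
Step 8: insert 48 -> lo=[2, 2, 10, 14] hi=[18, 28, 48, 50] -> (len(lo)=4, len(hi)=4, max(lo)=14)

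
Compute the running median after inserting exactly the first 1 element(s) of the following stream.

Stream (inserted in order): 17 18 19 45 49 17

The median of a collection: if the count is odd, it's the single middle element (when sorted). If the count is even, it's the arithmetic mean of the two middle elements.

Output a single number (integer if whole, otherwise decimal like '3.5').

Answer: 17

Derivation:
Step 1: insert 17 -> lo=[17] (size 1, max 17) hi=[] (size 0) -> median=17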